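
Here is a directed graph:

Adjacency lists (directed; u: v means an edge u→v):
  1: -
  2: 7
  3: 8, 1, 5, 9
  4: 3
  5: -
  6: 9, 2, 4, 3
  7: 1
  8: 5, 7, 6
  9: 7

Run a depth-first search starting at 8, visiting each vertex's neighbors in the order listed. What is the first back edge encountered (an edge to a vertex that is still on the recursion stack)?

DFS from 8 (visiting each vertex's neighbors in the order listed); mark gray on enter, black on exit:
8 gray
  5 gray
  5 black
  7 gray
    1 gray
    1 black
  7 black
  6 gray
    9 gray
      9→7: 7 black — skip
    9 black
    2 gray
      2→7: 7 black — skip
    2 black
    4 gray
      3 gray
        3→8: 8 is gray → back edge
First back edge: 3 → 8.

3->8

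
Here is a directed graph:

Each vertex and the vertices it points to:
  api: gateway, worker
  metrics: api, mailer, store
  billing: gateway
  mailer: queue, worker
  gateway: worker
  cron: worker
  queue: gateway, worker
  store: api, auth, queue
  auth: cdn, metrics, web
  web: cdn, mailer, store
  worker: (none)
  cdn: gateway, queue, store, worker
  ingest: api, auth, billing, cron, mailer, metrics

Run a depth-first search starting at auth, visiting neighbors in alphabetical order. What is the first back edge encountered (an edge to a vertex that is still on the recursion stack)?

DFS from auth (visiting neighbors in alphabetical order); mark gray on enter, black on exit:
auth gray
  cdn gray
    gateway gray
      worker gray
      worker black
    gateway black
    queue gray
      queue→gateway: gateway black — skip
      queue→worker: worker black — skip
    queue black
    store gray
      api gray
        api→gateway: gateway black — skip
        api→worker: worker black — skip
      api black
      store→auth: auth is gray → back edge
First back edge: store → auth.

store→auth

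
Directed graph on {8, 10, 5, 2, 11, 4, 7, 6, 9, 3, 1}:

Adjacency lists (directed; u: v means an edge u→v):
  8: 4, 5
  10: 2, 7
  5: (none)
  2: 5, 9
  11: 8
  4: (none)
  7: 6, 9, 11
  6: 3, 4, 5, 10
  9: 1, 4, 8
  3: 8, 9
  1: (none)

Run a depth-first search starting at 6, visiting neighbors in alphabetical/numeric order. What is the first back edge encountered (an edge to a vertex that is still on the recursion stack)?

7→6

DFS from 6 (visiting neighbors in alphabetical/numeric order); mark gray on enter, black on exit:
6 gray
  3 gray
    8 gray
      4 gray
      4 black
      5 gray
      5 black
    8 black
    9 gray
      1 gray
      1 black
      9→4: 4 black — skip
      9→8: 8 black — skip
    9 black
  3 black
  6→4: 4 black — skip
  6→5: 5 black — skip
  10 gray
    2 gray
      2→5: 5 black — skip
      2→9: 9 black — skip
    2 black
    7 gray
      7→6: 6 is gray → back edge
First back edge: 7 → 6.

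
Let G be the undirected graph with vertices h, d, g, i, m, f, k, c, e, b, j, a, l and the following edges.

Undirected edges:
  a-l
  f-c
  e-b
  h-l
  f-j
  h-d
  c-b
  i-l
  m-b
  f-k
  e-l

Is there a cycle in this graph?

No

DFS, tracking each vertex's parent; an edge to a visited non-parent vertex closes a cycle.
Start from h:
visit h (parent –)
  visit l (parent h)
    l–h: parent, skip
    visit a (parent l)
      a–l: parent, skip
    visit e (parent l)
      e–l: parent, skip
      visit b (parent e)
        b–e: parent, skip
        visit m (parent b)
          m–b: parent, skip
        visit c (parent b)
          visit f (parent c)
            f–c: parent, skip
            visit k (parent f)
              k–f: parent, skip
            visit j (parent f)
              j–f: parent, skip
          c–b: parent, skip
    visit i (parent l)
      i–l: parent, skip
  visit d (parent h)
    d–h: parent, skip
visit g (parent –)
No non-parent visited neighbor found — the graph is a forest.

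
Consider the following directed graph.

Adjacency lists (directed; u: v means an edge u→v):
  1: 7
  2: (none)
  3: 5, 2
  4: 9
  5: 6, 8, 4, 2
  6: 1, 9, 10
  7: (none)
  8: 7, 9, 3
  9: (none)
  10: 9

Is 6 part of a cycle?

6 lies on a cycle iff there is a path from 6 back to itself.
Exploring from 6, it never reaches itself; equivalently, its strongly connected component is a singleton.

No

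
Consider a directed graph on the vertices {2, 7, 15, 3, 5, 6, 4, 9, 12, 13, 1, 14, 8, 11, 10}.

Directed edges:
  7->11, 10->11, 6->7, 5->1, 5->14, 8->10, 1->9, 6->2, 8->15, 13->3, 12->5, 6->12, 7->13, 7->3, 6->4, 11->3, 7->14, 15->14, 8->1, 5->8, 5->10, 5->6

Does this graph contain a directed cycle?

Yes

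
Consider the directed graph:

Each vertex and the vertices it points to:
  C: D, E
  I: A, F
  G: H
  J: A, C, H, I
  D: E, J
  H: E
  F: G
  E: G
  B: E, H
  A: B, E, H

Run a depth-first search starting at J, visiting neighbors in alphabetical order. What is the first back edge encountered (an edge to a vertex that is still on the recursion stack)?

H→E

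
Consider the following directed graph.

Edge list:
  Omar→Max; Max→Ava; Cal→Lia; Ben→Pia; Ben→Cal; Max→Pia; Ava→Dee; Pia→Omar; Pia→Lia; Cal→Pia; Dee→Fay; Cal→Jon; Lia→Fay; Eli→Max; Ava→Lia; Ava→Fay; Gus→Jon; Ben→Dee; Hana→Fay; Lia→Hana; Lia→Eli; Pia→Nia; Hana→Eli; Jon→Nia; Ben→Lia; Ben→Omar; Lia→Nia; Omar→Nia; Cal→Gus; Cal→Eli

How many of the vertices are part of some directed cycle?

A vertex is on a directed cycle iff it belongs to a strongly connected component of size ≥ 2 (or has a self-loop).
The vertices on cycles are {Ava, Eli, Lia, Max, Pia, Hana, Omar} — 7 in total.

7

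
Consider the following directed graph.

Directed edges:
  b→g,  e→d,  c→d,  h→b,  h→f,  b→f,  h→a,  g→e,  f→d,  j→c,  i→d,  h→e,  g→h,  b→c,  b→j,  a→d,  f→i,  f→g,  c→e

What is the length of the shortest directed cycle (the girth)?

3

For each vertex v, BFS finds the shortest path from v back to v.
The shortest such closed walk is b → g → h → b, length 3.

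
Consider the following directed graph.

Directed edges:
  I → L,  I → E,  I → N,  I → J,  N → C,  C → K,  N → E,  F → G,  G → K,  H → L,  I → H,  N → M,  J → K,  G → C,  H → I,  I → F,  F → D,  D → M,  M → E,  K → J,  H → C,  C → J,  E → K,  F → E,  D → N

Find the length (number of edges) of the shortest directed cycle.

2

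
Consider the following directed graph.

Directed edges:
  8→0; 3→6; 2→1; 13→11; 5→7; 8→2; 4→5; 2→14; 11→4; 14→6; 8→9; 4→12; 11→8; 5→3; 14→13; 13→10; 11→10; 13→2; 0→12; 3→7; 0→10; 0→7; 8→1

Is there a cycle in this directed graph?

Yes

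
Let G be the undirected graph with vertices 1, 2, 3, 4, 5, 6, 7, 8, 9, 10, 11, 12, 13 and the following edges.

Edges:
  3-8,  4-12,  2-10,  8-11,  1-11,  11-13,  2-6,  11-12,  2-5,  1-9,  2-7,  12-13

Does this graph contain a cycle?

Yes

DFS, tracking each vertex's parent; an edge to a visited non-parent vertex closes a cycle.
Start from 9:
visit 9 (parent –)
  visit 1 (parent 9)
    1–9: parent, skip
    visit 11 (parent 1)
      visit 8 (parent 11)
        visit 3 (parent 8)
          3–8: parent, skip
        8–11: parent, skip
      11–1: parent, skip
      visit 12 (parent 11)
        12–11: parent, skip
        visit 4 (parent 12)
          4–12: parent, skip
        visit 13 (parent 12)
          13–11: 11 visited and ≠ parent → cycle
Cycle: 11 – 12 – 13 – 11.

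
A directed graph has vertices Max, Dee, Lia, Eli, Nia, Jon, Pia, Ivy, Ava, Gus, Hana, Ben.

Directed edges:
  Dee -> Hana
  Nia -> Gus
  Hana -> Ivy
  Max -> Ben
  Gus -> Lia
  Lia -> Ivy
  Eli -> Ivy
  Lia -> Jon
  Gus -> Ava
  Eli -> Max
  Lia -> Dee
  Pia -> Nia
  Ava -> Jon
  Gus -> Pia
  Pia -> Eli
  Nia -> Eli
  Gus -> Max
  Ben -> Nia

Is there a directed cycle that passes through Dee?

Dee lies on a cycle iff there is a path from Dee back to itself.
Exploring from Dee, it never reaches itself; equivalently, its strongly connected component is a singleton.

No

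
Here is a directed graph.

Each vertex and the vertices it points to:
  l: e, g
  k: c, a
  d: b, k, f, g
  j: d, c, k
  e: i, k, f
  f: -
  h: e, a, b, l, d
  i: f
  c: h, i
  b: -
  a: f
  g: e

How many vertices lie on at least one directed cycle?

7

A vertex is on a directed cycle iff it belongs to a strongly connected component of size ≥ 2 (or has a self-loop).
The vertices on cycles are {c, d, e, g, h, k, l} — 7 in total.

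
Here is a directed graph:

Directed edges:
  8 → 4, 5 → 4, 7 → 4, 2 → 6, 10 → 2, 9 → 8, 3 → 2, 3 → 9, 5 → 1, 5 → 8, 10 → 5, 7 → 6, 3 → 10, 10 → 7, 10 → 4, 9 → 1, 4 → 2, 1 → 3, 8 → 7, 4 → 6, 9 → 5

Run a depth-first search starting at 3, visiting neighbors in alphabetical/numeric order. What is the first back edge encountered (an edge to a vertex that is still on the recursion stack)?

1->3

DFS from 3 (visiting neighbors in alphabetical/numeric order); mark gray on enter, black on exit:
3 gray
  2 gray
    6 gray
    6 black
  2 black
  9 gray
    1 gray
      1→3: 3 is gray → back edge
First back edge: 1 → 3.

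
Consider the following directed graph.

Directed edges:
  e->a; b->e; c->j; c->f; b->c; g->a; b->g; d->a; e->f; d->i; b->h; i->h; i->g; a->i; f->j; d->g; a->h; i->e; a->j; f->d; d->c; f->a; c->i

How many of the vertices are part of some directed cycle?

A vertex is on a directed cycle iff it belongs to a strongly connected component of size ≥ 2 (or has a self-loop).
The vertices on cycles are {a, c, d, e, f, g, i} — 7 in total.

7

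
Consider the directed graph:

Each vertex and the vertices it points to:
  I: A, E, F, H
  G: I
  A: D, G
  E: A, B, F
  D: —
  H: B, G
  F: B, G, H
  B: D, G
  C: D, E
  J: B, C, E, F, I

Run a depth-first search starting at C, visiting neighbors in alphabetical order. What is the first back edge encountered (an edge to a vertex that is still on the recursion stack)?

DFS from C (visiting neighbors in alphabetical order); mark gray on enter, black on exit:
C gray
  D gray
  D black
  E gray
    A gray
      A→D: D black — skip
      G gray
        I gray
          I→A: A is gray → back edge
First back edge: I → A.

I→A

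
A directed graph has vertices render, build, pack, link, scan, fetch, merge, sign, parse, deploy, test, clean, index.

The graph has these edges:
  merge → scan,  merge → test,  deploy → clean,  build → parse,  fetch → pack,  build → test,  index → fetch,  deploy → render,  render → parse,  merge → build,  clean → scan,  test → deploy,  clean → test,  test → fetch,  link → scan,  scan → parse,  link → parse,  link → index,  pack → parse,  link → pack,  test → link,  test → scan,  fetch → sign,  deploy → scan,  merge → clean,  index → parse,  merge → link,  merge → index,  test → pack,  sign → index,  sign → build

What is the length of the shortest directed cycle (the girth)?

3

For each vertex v, BFS finds the shortest path from v back to v.
The shortest such closed walk is test → deploy → clean → test, length 3.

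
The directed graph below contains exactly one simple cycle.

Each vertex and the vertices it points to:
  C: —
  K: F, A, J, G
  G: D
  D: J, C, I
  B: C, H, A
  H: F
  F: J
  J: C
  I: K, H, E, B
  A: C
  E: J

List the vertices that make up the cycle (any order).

DFS with gray/black marking from I:
I gray
  K gray
    F gray
      J gray
        C gray
        C black
      J black
    F black
    A gray
      A→C: C black — skip
    A black
    K→J: J black — skip
    G gray
      D gray
        D→J: J black — skip
        D→C: C black — skip
        D→I: I is gray → back edge
Back edge closes the cycle I → K → G → D → I; its vertices are {D, G, I, K}.

D, G, I, K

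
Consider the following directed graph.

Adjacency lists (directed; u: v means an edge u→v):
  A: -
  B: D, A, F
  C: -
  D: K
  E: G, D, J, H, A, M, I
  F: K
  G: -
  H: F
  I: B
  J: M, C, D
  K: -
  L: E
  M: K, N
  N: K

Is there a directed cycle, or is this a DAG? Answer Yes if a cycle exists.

No

DFS with white/gray/black marking, starting from E:
E gray
  G gray
  G black
  D gray
    K gray
    K black
  D black
  J gray
    M gray
      M→K: K black — skip
      N gray
        N→K: K black — skip
      N black
    M black
    C gray
    C black
    J→D: D black — skip
  J black
  H gray
    F gray
      F→K: K black — skip
    F black
  H black
  A gray
  A black
  E→M: M black — skip
  I gray
    B gray
      B→D: D black — skip
      B→A: A black — skip
      B→F: F black — skip
    B black
  I black
E black
L gray
  L→E: E black — skip
L black
Every edge goes to a white or black vertex — no back edge, so the graph is acyclic.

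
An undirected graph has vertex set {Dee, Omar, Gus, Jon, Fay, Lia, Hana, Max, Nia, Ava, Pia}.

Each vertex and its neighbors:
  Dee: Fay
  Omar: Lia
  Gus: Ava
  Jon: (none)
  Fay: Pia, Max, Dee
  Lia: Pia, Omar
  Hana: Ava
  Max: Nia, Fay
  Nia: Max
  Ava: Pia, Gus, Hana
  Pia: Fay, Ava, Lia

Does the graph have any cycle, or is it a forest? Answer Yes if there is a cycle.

DFS, tracking each vertex's parent; an edge to a visited non-parent vertex closes a cycle.
Start from Omar:
visit Omar (parent –)
  visit Lia (parent Omar)
    visit Pia (parent Lia)
      visit Fay (parent Pia)
        Fay–Pia: parent, skip
        visit Max (parent Fay)
          visit Nia (parent Max)
            Nia–Max: parent, skip
          Max–Fay: parent, skip
        visit Dee (parent Fay)
          Dee–Fay: parent, skip
      visit Ava (parent Pia)
        Ava–Pia: parent, skip
        visit Gus (parent Ava)
          Gus–Ava: parent, skip
        visit Hana (parent Ava)
          Hana–Ava: parent, skip
      Pia–Lia: parent, skip
    Lia–Omar: parent, skip
visit Jon (parent –)
No non-parent visited neighbor found — the graph is a forest.

No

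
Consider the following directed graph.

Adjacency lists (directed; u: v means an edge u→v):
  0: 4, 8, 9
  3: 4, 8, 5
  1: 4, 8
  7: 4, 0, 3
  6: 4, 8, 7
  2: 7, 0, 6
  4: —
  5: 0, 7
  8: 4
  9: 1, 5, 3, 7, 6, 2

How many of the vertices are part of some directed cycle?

7

A vertex is on a directed cycle iff it belongs to a strongly connected component of size ≥ 2 (or has a self-loop).
The vertices on cycles are {0, 2, 3, 5, 6, 7, 9} — 7 in total.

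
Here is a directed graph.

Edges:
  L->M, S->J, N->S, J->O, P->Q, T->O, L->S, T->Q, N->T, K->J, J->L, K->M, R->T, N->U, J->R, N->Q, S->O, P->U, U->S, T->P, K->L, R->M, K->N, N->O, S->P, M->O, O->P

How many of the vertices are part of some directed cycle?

9

A vertex is on a directed cycle iff it belongs to a strongly connected component of size ≥ 2 (or has a self-loop).
The vertices on cycles are {J, L, M, O, P, R, S, T, U} — 9 in total.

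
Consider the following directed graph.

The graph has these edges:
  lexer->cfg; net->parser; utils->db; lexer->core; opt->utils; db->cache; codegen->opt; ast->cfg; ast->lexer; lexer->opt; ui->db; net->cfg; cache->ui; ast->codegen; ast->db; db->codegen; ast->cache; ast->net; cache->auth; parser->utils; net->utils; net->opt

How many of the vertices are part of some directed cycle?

6

A vertex is on a directed cycle iff it belongs to a strongly connected component of size ≥ 2 (or has a self-loop).
The vertices on cycles are {db, ui, opt, cache, utils, codegen} — 6 in total.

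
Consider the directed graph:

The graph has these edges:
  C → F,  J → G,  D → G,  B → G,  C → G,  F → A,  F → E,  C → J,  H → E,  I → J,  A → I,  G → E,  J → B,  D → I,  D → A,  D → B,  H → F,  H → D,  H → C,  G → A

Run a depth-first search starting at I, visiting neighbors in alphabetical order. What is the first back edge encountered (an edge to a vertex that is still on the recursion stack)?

A→I

DFS from I (visiting neighbors in alphabetical order); mark gray on enter, black on exit:
I gray
  J gray
    B gray
      G gray
        A gray
          A→I: I is gray → back edge
First back edge: A → I.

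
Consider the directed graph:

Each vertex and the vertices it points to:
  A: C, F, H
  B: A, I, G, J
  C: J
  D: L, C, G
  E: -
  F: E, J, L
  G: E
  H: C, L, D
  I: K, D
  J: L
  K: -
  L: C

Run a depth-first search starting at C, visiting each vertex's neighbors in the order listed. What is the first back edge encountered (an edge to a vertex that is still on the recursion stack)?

L→C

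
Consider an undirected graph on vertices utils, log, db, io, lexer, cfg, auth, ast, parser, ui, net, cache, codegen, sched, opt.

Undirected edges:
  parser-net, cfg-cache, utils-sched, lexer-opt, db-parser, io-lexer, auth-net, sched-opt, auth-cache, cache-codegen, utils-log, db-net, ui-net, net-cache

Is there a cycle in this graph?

Yes

DFS, tracking each vertex's parent; an edge to a visited non-parent vertex closes a cycle.
Start from auth:
visit auth (parent –)
  visit net (parent auth)
    visit cache (parent net)
      visit cfg (parent cache)
        cfg–cache: parent, skip
      cache–auth: auth visited and ≠ parent → cycle
Cycle: auth – net – cache – auth.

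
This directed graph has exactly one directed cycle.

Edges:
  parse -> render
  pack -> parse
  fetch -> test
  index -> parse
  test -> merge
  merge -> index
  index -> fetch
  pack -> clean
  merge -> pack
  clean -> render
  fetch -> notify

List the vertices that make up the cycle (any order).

DFS with gray/black marking from merge:
merge gray
  pack gray
    parse gray
      render gray
      render black
    parse black
    clean gray
      clean→render: render black — skip
    clean black
  pack black
  index gray
    fetch gray
      test gray
        test→merge: merge is gray → back edge
Back edge closes the cycle merge → index → fetch → test → merge; its vertices are {test, fetch, index, merge}.

test, fetch, index, merge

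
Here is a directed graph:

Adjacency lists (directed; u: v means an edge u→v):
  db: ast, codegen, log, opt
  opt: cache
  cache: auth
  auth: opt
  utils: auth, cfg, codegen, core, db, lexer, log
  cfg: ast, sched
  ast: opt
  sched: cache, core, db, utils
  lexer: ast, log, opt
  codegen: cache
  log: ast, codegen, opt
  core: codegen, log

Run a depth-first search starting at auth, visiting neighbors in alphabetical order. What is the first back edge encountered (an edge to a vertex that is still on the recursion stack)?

DFS from auth (visiting neighbors in alphabetical order); mark gray on enter, black on exit:
auth gray
  opt gray
    cache gray
      cache→auth: auth is gray → back edge
First back edge: cache → auth.

cache->auth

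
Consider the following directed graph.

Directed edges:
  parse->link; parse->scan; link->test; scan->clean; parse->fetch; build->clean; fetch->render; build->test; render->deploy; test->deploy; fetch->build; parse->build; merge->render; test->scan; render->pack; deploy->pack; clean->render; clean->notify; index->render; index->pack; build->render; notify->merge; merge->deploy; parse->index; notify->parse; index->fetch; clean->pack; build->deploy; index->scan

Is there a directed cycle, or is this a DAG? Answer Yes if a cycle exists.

DFS with white/gray/black marking, starting from pack:
pack gray
pack black
clean gray
  clean→pack: pack black — skip
  notify gray
    merge gray
      render gray
        render→pack: pack black — skip
        deploy gray
          deploy→pack: pack black — skip
        deploy black
      render black
      merge→deploy: deploy black — skip
    merge black
    parse gray
      scan gray
        scan→clean: clean is gray → back edge
Back edge found, so a cycle exists: clean → notify → parse → scan → clean.

Yes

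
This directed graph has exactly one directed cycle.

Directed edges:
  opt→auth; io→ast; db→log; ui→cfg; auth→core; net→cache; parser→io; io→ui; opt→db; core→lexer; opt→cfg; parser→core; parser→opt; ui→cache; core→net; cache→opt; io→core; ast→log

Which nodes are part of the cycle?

DFS with gray/black marking from opt:
opt gray
  db gray
    log gray
    log black
  db black
  cfg gray
  cfg black
  auth gray
    core gray
      lexer gray
      lexer black
      net gray
        cache gray
          cache→opt: opt is gray → back edge
Back edge closes the cycle opt → auth → core → net → cache → opt; its vertices are {net, opt, auth, core, cache}.

net, opt, auth, core, cache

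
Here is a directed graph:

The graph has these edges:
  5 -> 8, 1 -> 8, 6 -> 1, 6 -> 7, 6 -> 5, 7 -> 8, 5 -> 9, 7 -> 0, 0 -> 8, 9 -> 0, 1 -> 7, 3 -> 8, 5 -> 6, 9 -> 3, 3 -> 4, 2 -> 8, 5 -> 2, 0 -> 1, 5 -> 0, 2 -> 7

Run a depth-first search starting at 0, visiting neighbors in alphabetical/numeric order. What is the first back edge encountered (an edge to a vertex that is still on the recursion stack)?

7->0

DFS from 0 (visiting neighbors in alphabetical/numeric order); mark gray on enter, black on exit:
0 gray
  1 gray
    7 gray
      7→0: 0 is gray → back edge
First back edge: 7 → 0.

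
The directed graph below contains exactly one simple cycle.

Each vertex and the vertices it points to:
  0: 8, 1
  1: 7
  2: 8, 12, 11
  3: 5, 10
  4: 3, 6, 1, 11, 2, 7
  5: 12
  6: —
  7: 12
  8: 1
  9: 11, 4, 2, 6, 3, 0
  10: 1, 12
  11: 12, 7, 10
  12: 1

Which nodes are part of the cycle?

1, 7, 12

DFS with gray/black marking from 7:
7 gray
  12 gray
    1 gray
      1→7: 7 is gray → back edge
Back edge closes the cycle 7 → 12 → 1 → 7; its vertices are {1, 7, 12}.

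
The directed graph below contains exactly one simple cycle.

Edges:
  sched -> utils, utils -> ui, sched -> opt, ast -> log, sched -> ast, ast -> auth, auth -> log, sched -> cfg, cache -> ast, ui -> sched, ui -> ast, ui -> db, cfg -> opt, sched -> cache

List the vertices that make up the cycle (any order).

ui, sched, utils

DFS with gray/black marking from sched:
sched gray
  cfg gray
    opt gray
    opt black
  cfg black
  cache gray
    ast gray
      log gray
      log black
      auth gray
        auth→log: log black — skip
      auth black
    ast black
  cache black
  sched→opt: opt black — skip
  utils gray
    ui gray
      ui→ast: ast black — skip
      db gray
      db black
      ui→sched: sched is gray → back edge
Back edge closes the cycle sched → utils → ui → sched; its vertices are {ui, sched, utils}.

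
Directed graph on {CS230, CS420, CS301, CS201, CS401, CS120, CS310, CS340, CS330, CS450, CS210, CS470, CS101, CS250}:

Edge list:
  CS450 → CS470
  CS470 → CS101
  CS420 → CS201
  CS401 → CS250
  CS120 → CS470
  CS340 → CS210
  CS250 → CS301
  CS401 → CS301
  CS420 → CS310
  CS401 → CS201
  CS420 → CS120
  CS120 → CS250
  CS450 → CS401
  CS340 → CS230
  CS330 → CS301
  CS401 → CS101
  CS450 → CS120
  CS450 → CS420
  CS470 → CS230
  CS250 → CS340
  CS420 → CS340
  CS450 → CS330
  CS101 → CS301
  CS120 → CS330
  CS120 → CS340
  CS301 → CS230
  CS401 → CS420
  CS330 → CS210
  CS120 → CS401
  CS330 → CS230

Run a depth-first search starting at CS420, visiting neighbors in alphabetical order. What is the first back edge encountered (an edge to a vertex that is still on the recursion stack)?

CS401→CS420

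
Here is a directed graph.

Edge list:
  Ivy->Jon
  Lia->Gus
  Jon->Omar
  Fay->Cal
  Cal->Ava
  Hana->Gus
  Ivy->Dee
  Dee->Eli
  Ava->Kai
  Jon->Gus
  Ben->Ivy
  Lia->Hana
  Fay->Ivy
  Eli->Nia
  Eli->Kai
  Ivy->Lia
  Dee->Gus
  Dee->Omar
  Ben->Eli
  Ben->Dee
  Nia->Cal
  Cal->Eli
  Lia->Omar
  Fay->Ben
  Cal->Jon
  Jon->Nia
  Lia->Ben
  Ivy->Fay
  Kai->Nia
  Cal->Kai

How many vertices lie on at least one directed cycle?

A vertex is on a directed cycle iff it belongs to a strongly connected component of size ≥ 2 (or has a self-loop).
The vertices on cycles are {Ava, Ben, Cal, Eli, Fay, Ivy, Jon, Kai, Lia, Nia} — 10 in total.

10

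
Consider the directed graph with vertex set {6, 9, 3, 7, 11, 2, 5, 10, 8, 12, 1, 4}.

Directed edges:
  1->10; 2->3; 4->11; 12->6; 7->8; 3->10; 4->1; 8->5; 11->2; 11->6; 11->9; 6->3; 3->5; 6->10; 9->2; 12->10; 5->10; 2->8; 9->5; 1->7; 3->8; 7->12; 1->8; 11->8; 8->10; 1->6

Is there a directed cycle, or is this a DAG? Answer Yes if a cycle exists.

No

DFS with white/gray/black marking, starting from 2:
2 gray
  3 gray
    10 gray
    10 black
    5 gray
      5→10: 10 black — skip
    5 black
    8 gray
      8→5: 5 black — skip
      8→10: 10 black — skip
    8 black
  3 black
  2→8: 8 black — skip
2 black
6 gray
  6→10: 10 black — skip
  6→3: 3 black — skip
6 black
9 gray
  9→5: 5 black — skip
  9→2: 2 black — skip
9 black
7 gray
  7→8: 8 black — skip
  12 gray
    12→10: 10 black — skip
    12→6: 6 black — skip
  12 black
7 black
11 gray
  11→8: 8 black — skip
  11→2: 2 black — skip
  11→6: 6 black — skip
  11→9: 9 black — skip
11 black
1 gray
  1→6: 6 black — skip
  1→8: 8 black — skip
  1→10: 10 black — skip
  1→7: 7 black — skip
1 black
4 gray
  4→1: 1 black — skip
  4→11: 11 black — skip
4 black
Every edge goes to a white or black vertex — no back edge, so the graph is acyclic.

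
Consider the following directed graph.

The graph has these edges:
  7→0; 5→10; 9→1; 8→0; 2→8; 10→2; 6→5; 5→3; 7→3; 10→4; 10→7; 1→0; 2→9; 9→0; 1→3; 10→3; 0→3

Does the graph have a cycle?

No

DFS with white/gray/black marking, starting from 10:
10 gray
  2 gray
    8 gray
      0 gray
        3 gray
        3 black
      0 black
    8 black
    9 gray
      9→0: 0 black — skip
      1 gray
        1→0: 0 black — skip
        1→3: 3 black — skip
      1 black
    9 black
  2 black
  7 gray
    7→3: 3 black — skip
    7→0: 0 black — skip
  7 black
  4 gray
  4 black
  10→3: 3 black — skip
10 black
5 gray
  5→10: 10 black — skip
  5→3: 3 black — skip
5 black
6 gray
  6→5: 5 black — skip
6 black
Every edge goes to a white or black vertex — no back edge, so the graph is acyclic.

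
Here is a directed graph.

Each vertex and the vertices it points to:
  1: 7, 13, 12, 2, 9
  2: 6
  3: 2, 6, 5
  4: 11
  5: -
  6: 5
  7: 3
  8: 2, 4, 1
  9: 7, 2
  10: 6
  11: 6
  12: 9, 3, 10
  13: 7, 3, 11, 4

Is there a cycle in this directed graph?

DFS with white/gray/black marking, starting from 1:
1 gray
  7 gray
    3 gray
      2 gray
        6 gray
          5 gray
          5 black
        6 black
      2 black
      3→6: 6 black — skip
      3→5: 5 black — skip
    3 black
  7 black
  13 gray
    13→7: 7 black — skip
    13→3: 3 black — skip
    11 gray
      11→6: 6 black — skip
    11 black
    4 gray
      4→11: 11 black — skip
    4 black
  13 black
  12 gray
    9 gray
      9→7: 7 black — skip
      9→2: 2 black — skip
    9 black
    12→3: 3 black — skip
    10 gray
      10→6: 6 black — skip
    10 black
  12 black
  1→2: 2 black — skip
  1→9: 9 black — skip
1 black
8 gray
  8→2: 2 black — skip
  8→4: 4 black — skip
  8→1: 1 black — skip
8 black
Every edge goes to a white or black vertex — no back edge, so the graph is acyclic.

No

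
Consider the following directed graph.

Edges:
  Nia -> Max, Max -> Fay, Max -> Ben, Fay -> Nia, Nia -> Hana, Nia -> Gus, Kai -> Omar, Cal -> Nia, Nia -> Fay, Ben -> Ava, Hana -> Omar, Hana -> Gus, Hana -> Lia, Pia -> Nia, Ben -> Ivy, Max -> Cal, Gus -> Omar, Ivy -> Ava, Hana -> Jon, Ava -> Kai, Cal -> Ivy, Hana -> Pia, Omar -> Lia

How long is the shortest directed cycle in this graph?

2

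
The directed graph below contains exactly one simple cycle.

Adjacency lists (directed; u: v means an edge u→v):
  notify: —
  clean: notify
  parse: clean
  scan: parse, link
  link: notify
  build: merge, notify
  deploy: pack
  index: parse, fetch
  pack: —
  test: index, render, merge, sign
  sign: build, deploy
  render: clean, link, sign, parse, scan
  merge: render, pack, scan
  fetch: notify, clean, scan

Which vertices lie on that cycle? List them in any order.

DFS with gray/black marking from sign:
sign gray
  build gray
    merge gray
      render gray
        clean gray
          notify gray
          notify black
        clean black
        link gray
          link→notify: notify black — skip
        link black
        render→sign: sign is gray → back edge
Back edge closes the cycle sign → build → merge → render → sign; its vertices are {sign, build, merge, render}.

sign, build, merge, render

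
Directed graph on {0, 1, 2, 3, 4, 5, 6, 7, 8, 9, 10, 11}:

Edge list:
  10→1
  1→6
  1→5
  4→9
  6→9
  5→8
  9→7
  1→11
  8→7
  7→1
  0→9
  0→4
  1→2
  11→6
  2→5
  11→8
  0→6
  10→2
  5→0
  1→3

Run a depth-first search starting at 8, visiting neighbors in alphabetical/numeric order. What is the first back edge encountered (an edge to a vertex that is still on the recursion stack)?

DFS from 8 (visiting neighbors in alphabetical/numeric order); mark gray on enter, black on exit:
8 gray
  7 gray
    1 gray
      2 gray
        5 gray
          0 gray
            4 gray
              9 gray
                9→7: 7 is gray → back edge
First back edge: 9 → 7.

9->7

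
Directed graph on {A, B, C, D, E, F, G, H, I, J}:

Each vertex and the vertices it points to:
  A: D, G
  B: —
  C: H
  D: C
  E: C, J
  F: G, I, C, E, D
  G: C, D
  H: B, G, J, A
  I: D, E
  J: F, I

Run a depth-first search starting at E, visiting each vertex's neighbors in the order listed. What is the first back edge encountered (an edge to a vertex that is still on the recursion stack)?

G→C

DFS from E (visiting each vertex's neighbors in the order listed); mark gray on enter, black on exit:
E gray
  C gray
    H gray
      B gray
      B black
      G gray
        G→C: C is gray → back edge
First back edge: G → C.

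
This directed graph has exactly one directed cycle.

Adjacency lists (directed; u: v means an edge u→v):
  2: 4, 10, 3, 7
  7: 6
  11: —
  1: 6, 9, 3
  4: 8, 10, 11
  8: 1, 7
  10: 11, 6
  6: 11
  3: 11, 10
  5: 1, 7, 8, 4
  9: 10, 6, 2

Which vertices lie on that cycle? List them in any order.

1, 2, 4, 8, 9

DFS with gray/black marking from 8:
8 gray
  1 gray
    6 gray
      11 gray
      11 black
    6 black
    9 gray
      10 gray
        10→11: 11 black — skip
        10→6: 6 black — skip
      10 black
      9→6: 6 black — skip
      2 gray
        4 gray
          4→8: 8 is gray → back edge
Back edge closes the cycle 8 → 1 → 9 → 2 → 4 → 8; its vertices are {1, 2, 4, 8, 9}.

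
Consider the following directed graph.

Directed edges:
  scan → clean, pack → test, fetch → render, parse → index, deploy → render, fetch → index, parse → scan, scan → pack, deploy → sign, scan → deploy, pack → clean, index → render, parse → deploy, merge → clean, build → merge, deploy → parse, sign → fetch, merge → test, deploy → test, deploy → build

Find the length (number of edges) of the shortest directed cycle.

2

For each vertex v, BFS finds the shortest path from v back to v.
The shortest such closed walk is deploy → parse → deploy, length 2.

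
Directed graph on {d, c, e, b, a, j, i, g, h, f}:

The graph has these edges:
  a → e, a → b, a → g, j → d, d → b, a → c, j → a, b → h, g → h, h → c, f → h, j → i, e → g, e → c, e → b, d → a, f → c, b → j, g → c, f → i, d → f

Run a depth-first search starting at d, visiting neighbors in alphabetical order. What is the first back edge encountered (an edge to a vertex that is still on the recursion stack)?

j->a

DFS from d (visiting neighbors in alphabetical order); mark gray on enter, black on exit:
d gray
  a gray
    b gray
      h gray
        c gray
        c black
      h black
      j gray
        j→a: a is gray → back edge
First back edge: j → a.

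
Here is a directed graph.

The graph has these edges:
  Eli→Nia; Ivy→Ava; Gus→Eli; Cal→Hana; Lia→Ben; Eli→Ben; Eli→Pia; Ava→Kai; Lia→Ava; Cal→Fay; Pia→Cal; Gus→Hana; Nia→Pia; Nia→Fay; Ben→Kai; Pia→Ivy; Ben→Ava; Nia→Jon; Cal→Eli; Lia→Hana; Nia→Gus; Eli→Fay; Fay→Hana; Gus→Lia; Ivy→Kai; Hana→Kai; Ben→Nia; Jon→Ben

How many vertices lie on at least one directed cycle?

8

A vertex is on a directed cycle iff it belongs to a strongly connected component of size ≥ 2 (or has a self-loop).
The vertices on cycles are {Ben, Cal, Eli, Gus, Jon, Lia, Nia, Pia} — 8 in total.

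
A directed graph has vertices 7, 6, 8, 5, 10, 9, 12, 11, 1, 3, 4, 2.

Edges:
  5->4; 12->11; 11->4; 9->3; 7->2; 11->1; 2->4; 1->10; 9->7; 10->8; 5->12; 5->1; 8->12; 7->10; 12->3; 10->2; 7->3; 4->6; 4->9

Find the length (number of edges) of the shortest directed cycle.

For each vertex v, BFS finds the shortest path from v back to v.
The shortest such closed walk is 4 → 9 → 7 → 2 → 4, length 4.

4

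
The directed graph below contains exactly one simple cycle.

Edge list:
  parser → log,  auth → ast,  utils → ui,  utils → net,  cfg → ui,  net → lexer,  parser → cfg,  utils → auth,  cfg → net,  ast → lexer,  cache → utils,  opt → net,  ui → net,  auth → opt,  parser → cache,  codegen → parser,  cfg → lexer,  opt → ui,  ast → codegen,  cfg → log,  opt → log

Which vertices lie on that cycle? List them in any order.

DFS with gray/black marking from cache:
cache gray
  utils gray
    net gray
      lexer gray
      lexer black
    net black
    auth gray
      ast gray
        ast→lexer: lexer black — skip
        codegen gray
          parser gray
            log gray
            log black
            parser→cache: cache is gray → back edge
Back edge closes the cycle cache → utils → auth → ast → codegen → parser → cache; its vertices are {ast, auth, cache, utils, parser, codegen}.

ast, auth, cache, utils, parser, codegen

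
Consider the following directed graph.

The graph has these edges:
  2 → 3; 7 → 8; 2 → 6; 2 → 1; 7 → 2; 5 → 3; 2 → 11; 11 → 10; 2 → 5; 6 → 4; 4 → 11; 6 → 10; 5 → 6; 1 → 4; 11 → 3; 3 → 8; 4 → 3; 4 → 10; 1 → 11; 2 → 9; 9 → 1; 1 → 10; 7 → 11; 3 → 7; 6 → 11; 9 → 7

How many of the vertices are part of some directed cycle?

9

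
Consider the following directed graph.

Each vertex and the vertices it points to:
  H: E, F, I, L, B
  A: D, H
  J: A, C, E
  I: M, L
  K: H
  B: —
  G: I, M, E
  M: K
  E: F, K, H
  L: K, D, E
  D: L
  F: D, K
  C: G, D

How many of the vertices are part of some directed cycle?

8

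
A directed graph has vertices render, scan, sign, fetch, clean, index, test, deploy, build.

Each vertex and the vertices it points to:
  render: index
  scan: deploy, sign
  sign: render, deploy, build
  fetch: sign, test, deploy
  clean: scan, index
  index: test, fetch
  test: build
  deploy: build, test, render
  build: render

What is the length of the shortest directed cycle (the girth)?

4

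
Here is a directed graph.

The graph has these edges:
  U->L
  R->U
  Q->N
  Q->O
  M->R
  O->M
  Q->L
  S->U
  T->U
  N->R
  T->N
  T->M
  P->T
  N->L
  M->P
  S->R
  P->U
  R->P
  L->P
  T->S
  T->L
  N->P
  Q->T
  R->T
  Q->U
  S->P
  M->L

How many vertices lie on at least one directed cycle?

A vertex is on a directed cycle iff it belongs to a strongly connected component of size ≥ 2 (or has a self-loop).
The vertices on cycles are {L, M, N, P, R, S, T, U} — 8 in total.

8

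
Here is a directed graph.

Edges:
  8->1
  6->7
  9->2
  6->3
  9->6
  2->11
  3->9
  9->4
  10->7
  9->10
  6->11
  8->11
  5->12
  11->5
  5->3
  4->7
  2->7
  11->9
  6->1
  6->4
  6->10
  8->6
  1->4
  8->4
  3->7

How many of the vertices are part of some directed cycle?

6

A vertex is on a directed cycle iff it belongs to a strongly connected component of size ≥ 2 (or has a self-loop).
The vertices on cycles are {2, 3, 5, 6, 9, 11} — 6 in total.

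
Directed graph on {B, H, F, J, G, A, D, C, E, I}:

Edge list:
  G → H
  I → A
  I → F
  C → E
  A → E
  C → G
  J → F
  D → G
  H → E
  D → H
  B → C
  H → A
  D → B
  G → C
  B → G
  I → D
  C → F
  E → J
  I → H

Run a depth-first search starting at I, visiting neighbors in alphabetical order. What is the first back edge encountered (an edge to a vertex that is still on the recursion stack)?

DFS from I (visiting neighbors in alphabetical order); mark gray on enter, black on exit:
I gray
  A gray
    E gray
      J gray
        F gray
        F black
      J black
    E black
  A black
  D gray
    B gray
      C gray
        C→E: E black — skip
        C→F: F black — skip
        G gray
          G→C: C is gray → back edge
First back edge: G → C.

G->C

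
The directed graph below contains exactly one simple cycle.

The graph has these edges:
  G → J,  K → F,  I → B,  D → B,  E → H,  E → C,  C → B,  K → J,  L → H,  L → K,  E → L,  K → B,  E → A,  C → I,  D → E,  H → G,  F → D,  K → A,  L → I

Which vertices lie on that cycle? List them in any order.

D, E, F, K, L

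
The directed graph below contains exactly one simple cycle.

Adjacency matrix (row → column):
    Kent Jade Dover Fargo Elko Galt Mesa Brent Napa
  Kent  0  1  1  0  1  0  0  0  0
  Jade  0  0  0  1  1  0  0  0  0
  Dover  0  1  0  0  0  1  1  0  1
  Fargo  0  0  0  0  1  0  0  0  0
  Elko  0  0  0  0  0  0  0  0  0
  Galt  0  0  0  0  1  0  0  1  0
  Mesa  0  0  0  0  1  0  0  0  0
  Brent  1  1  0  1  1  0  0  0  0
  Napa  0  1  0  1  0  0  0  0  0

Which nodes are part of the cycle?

Galt, Kent, Brent, Dover

DFS with gray/black marking from Dover:
Dover gray
  Jade gray
    Elko gray
    Elko black
    Fargo gray
      Fargo→Elko: Elko black — skip
    Fargo black
  Jade black
  Napa gray
    Napa→Fargo: Fargo black — skip
    Napa→Jade: Jade black — skip
  Napa black
  Mesa gray
    Mesa→Elko: Elko black — skip
  Mesa black
  Galt gray
    Brent gray
      Brent→Fargo: Fargo black — skip
      Kent gray
        Kent→Jade: Jade black — skip
        Kent→Dover: Dover is gray → back edge
Back edge closes the cycle Dover → Galt → Brent → Kent → Dover; its vertices are {Galt, Kent, Brent, Dover}.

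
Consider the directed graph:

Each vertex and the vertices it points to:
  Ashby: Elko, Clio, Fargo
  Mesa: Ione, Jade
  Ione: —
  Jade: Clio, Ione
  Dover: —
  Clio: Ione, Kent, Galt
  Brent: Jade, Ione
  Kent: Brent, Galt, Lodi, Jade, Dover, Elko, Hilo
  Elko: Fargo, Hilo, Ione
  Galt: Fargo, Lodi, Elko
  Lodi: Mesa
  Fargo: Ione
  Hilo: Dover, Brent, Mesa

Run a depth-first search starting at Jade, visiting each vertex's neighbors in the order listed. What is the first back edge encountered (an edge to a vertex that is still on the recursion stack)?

Brent→Jade

DFS from Jade (visiting each vertex's neighbors in the order listed); mark gray on enter, black on exit:
Jade gray
  Clio gray
    Ione gray
    Ione black
    Kent gray
      Brent gray
        Brent→Jade: Jade is gray → back edge
First back edge: Brent → Jade.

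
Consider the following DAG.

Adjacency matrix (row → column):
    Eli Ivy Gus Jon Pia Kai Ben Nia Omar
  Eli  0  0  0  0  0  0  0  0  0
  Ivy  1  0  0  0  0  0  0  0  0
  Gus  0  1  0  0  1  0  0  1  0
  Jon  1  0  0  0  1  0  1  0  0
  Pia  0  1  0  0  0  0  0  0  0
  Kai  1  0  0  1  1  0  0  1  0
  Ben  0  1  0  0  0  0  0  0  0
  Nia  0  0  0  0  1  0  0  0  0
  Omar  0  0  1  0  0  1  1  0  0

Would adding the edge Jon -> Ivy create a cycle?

Adding Jon→Ivy creates a cycle iff Ivy can already reach Jon.
Explore from Ivy: no path reaches Jon. The graph stays acyclic.

No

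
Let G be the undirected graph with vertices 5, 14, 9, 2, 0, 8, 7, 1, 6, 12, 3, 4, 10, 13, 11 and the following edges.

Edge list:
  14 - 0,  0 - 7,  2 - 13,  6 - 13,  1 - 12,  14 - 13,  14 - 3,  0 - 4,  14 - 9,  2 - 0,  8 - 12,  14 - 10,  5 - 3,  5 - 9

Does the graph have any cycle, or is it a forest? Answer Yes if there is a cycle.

Yes

DFS, tracking each vertex's parent; an edge to a visited non-parent vertex closes a cycle.
Start from 8:
visit 8 (parent –)
  visit 12 (parent 8)
    visit 1 (parent 12)
      1–12: parent, skip
    12–8: parent, skip
visit 5 (parent –)
  visit 9 (parent 5)
    visit 14 (parent 9)
      visit 10 (parent 14)
        10–14: parent, skip
      visit 13 (parent 14)
        visit 2 (parent 13)
          visit 0 (parent 2)
            0–14: 14 visited and ≠ parent → cycle
Cycle: 14 – 13 – 2 – 0 – 14.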